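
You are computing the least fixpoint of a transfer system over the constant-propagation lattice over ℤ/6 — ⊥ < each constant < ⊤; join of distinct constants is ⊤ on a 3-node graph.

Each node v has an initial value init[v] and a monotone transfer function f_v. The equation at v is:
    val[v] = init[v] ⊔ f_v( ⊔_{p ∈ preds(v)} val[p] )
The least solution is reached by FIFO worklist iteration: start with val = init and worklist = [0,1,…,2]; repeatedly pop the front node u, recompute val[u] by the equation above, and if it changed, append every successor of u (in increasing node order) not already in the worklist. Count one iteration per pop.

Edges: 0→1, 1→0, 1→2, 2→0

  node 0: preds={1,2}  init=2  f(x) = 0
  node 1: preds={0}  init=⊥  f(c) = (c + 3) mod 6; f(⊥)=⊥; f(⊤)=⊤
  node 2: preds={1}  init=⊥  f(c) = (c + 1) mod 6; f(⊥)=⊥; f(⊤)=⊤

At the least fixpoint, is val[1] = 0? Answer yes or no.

Trace (4 dequeues):
  [1] u=0 | in ⊥ | out ⊤ | prev 2 | push {}
  [2] u=1 | in ⊤ | out ⊤ | prev ⊥ | push {0}
  [3] u=2 | in ⊤ | out ⊤ | prev ⊥ | push {}
  [4] u=0 | in ⊤ | out ⊤ | ==

Converged values:
  [0] ⊤
  [1] ⊤
  [2] ⊤

no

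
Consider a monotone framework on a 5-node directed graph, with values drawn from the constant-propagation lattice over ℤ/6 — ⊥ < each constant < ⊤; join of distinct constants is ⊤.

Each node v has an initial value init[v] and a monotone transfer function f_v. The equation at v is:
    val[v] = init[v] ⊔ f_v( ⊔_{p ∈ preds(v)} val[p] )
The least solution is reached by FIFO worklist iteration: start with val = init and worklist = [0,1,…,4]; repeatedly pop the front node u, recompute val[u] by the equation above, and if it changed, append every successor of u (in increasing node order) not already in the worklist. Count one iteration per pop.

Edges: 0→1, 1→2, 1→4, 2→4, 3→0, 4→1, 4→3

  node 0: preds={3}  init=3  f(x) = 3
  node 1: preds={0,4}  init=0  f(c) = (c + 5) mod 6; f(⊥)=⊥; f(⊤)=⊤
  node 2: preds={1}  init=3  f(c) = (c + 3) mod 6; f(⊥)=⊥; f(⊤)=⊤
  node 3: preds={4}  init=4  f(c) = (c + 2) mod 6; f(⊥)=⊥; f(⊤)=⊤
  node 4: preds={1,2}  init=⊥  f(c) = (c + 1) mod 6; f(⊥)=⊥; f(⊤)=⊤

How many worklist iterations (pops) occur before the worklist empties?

Trace (8 dequeues):
  [1] u=0 | in 4 | out 3 | ==
  [2] u=1 | in 3 | out ⊤ | prev 0 | push {}
  [3] u=2 | in ⊤ | out ⊤ | prev 3 | push {}
  [4] u=3 | in ⊥ | out 4 | ==
  [5] u=4 | in ⊤ | out ⊤ | prev ⊥ | push {1,3}
  [6] u=1 | in ⊤ | out ⊤ | ==
  [7] u=3 | in ⊤ | out ⊤ | prev 4 | push {0}
  [8] u=0 | in ⊤ | out 3 | ==

Converged values:
  [0] 3
  [1] ⊤
  [2] ⊤
  [3] ⊤
  [4] ⊤

8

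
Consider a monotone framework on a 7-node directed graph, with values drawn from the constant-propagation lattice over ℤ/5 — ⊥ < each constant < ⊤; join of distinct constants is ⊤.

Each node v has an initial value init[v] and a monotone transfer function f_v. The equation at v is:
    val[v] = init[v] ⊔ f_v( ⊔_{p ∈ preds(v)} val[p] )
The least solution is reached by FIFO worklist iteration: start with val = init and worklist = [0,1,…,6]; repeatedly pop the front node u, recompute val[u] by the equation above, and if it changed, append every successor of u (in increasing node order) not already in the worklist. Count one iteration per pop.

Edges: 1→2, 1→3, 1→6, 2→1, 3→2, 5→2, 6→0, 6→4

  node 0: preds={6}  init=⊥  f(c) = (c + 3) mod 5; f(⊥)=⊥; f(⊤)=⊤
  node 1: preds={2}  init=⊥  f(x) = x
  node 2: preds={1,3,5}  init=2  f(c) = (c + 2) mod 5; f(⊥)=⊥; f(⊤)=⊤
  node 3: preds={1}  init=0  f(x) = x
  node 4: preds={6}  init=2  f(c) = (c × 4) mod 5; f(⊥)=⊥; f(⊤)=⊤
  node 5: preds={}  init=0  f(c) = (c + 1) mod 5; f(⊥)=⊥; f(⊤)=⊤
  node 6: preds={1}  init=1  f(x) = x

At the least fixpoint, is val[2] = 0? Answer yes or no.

no

Iteration log — 13 steps:
  step 1. node 0  ⊔preds=1  new=4  old=⊥  +wl: 
  step 2. node 1  ⊔preds=2  new=2  old=⊥  +wl: 
  step 3. node 2  ⊔preds=⊤  new=⊤  old=2  +wl: 1
  step 4. node 3  ⊔preds=2  new=⊤  old=0  +wl: 2
  step 5. node 4  ⊔preds=1  new=⊤  old=2  +wl: 
  step 6. node 5  ⊔preds=⊥  new=0  stable
  step 7. node 6  ⊔preds=2  new=⊤  old=1  +wl: 0,4
  step 8. node 1  ⊔preds=⊤  new=⊤  old=2  +wl: 3,6
  step 9. node 2  ⊔preds=⊤  new=⊤  stable
  step 10. node 0  ⊔preds=⊤  new=⊤  old=4  +wl: 
  step 11. node 4  ⊔preds=⊤  new=⊤  stable
  step 12. node 3  ⊔preds=⊤  new=⊤  stable
  step 13. node 6  ⊔preds=⊤  new=⊤  stable

Least fixpoint reached:
  node 0: ⊤
  node 1: ⊤
  node 2: ⊤
  node 3: ⊤
  node 4: ⊤
  node 5: 0
  node 6: ⊤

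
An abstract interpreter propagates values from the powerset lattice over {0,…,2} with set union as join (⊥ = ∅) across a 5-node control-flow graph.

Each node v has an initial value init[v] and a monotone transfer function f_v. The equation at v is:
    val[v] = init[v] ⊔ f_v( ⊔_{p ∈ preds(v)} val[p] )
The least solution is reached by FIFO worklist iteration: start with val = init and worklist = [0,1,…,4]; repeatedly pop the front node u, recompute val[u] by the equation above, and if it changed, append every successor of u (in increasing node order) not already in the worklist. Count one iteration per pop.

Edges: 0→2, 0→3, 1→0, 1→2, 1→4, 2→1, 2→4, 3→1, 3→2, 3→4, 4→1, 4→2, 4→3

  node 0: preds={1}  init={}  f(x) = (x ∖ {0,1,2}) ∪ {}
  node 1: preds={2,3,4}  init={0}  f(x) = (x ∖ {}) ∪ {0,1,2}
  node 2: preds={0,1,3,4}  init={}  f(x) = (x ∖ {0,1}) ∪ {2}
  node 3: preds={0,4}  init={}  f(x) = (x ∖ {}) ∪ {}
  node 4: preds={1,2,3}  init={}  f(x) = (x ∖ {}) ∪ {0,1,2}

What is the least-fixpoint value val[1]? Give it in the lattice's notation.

{0,1,2}

Iteration log — 12 steps:
  step 1. node 0  ⊔preds={0}  new={}  stable
  step 2. node 1  ⊔preds={}  new={0,1,2}  old={0}  +wl: 0
  step 3. node 2  ⊔preds={0,1,2}  new={2}  old={}  +wl: 1
  step 4. node 3  ⊔preds={}  new={}  stable
  step 5. node 4  ⊔preds={0,1,2}  new={0,1,2}  old={}  +wl: 2,3
  step 6. node 0  ⊔preds={0,1,2}  new={}  stable
  step 7. node 1  ⊔preds={0,1,2}  new={0,1,2}  stable
  step 8. node 2  ⊔preds={0,1,2}  new={2}  stable
  step 9. node 3  ⊔preds={0,1,2}  new={0,1,2}  old={}  +wl: 1,2,4
  step 10. node 1  ⊔preds={0,1,2}  new={0,1,2}  stable
  step 11. node 2  ⊔preds={0,1,2}  new={2}  stable
  step 12. node 4  ⊔preds={0,1,2}  new={0,1,2}  stable

Least fixpoint reached:
  node 0: {}
  node 1: {0,1,2}
  node 2: {2}
  node 3: {0,1,2}
  node 4: {0,1,2}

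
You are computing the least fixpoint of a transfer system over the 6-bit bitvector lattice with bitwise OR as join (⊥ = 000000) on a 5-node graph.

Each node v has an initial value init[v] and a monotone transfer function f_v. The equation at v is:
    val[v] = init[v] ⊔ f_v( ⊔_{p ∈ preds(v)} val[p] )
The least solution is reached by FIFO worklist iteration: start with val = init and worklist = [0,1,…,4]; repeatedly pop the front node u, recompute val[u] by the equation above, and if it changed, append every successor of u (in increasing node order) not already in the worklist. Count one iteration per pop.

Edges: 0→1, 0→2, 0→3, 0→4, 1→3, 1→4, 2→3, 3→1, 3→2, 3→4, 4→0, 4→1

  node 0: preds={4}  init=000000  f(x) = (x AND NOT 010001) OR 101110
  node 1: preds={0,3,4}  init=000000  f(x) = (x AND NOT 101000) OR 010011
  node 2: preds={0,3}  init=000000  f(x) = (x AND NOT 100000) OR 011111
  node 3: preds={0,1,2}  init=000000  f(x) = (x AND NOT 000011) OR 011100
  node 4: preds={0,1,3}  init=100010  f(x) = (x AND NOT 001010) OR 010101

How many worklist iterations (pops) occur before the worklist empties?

8

Worklist (8 pops):
  #1 pop 0: in=100010 → 101110 (was 000000); enqueue []
  #2 pop 1: in=101110 → 010111 (was 000000); enqueue []
  #3 pop 2: in=101110 → 011111 (was 000000); enqueue []
  #4 pop 3: in=111111 → 111100 (was 000000); enqueue [1,2]
  #5 pop 4: in=111111 → 110111 (was 100010); enqueue [0]
  #6 pop 1: in=111111 → 010111 (no change)
  #7 pop 2: in=111110 → 011111 (no change)
  #8 pop 0: in=110111 → 101110 (no change)

Fixpoint:
  val[0] = 101110
  val[1] = 010111
  val[2] = 011111
  val[3] = 111100
  val[4] = 110111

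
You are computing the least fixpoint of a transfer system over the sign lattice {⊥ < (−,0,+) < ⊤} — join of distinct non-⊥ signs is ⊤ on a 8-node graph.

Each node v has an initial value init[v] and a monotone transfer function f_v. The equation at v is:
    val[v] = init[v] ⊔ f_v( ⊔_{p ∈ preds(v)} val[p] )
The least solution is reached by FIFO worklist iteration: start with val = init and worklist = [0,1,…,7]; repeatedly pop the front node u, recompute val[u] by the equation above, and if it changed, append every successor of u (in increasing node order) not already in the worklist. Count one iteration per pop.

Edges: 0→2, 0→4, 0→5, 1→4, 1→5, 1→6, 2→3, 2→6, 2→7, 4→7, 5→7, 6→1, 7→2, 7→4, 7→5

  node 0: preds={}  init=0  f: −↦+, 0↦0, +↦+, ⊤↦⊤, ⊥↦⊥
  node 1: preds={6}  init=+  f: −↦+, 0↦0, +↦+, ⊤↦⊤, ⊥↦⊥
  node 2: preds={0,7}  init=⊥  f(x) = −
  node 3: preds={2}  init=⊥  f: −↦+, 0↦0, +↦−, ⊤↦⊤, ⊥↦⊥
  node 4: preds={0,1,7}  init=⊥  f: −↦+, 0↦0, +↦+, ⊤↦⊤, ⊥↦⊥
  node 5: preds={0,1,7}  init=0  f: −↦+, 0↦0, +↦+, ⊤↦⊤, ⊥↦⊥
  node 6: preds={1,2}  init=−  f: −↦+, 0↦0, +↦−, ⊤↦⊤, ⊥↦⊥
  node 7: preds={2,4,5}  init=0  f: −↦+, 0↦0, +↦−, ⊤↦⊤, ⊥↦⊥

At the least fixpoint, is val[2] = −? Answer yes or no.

Trace (13 dequeues):
  [1] u=0 | in ⊥ | out 0 | ==
  [2] u=1 | in − | out + | ==
  [3] u=2 | in 0 | out − | prev ⊥ | push {}
  [4] u=3 | in − | out + | prev ⊥ | push {}
  [5] u=4 | in ⊤ | out ⊤ | prev ⊥ | push {}
  [6] u=5 | in ⊤ | out ⊤ | prev 0 | push {}
  [7] u=6 | in ⊤ | out ⊤ | prev − | push {1}
  [8] u=7 | in ⊤ | out ⊤ | prev 0 | push {2,4,5}
  [9] u=1 | in ⊤ | out ⊤ | prev + | push {6}
  [10] u=2 | in ⊤ | out − | ==
  [11] u=4 | in ⊤ | out ⊤ | ==
  [12] u=5 | in ⊤ | out ⊤ | ==
  [13] u=6 | in ⊤ | out ⊤ | ==

Converged values:
  [0] 0
  [1] ⊤
  [2] −
  [3] +
  [4] ⊤
  [5] ⊤
  [6] ⊤
  [7] ⊤

yes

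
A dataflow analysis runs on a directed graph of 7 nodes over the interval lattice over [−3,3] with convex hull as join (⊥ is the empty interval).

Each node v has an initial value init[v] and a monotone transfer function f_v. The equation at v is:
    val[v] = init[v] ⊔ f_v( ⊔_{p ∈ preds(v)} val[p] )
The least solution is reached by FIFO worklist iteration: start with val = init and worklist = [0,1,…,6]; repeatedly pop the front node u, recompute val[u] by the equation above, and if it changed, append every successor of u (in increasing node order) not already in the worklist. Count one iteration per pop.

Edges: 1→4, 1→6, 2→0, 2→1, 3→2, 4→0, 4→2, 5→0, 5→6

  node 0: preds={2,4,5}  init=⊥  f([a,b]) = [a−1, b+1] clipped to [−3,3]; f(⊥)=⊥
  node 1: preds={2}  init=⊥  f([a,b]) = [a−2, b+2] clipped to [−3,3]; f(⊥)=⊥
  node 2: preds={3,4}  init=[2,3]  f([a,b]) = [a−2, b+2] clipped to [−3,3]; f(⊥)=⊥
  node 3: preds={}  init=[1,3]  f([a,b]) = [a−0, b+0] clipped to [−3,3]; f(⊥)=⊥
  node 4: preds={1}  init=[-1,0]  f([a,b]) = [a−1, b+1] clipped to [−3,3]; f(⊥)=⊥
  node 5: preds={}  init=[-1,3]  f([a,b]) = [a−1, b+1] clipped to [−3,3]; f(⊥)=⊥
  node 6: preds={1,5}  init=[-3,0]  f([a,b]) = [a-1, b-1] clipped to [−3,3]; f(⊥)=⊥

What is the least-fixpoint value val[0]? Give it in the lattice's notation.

[-3,3]

Trace (14 dequeues):
  [1] u=0 | in [-1,3] | out [-2,3] | prev ⊥ | push {}
  [2] u=1 | in [2,3] | out [0,3] | prev ⊥ | push {}
  [3] u=2 | in [-1,3] | out [-3,3] | prev [2,3] | push {0,1}
  [4] u=3 | in ⊥ | out [1,3] | ==
  [5] u=4 | in [0,3] | out [-1,3] | prev [-1,0] | push {2}
  [6] u=5 | in ⊥ | out [-1,3] | ==
  [7] u=6 | in [-1,3] | out [-3,2] | prev [-3,0] | push {}
  [8] u=0 | in [-3,3] | out [-3,3] | prev [-2,3] | push {}
  [9] u=1 | in [-3,3] | out [-3,3] | prev [0,3] | push {4,6}
  [10] u=2 | in [-1,3] | out [-3,3] | ==
  [11] u=4 | in [-3,3] | out [-3,3] | prev [-1,3] | push {0,2}
  [12] u=6 | in [-3,3] | out [-3,2] | ==
  [13] u=0 | in [-3,3] | out [-3,3] | ==
  [14] u=2 | in [-3,3] | out [-3,3] | ==

Converged values:
  [0] [-3,3]
  [1] [-3,3]
  [2] [-3,3]
  [3] [1,3]
  [4] [-3,3]
  [5] [-1,3]
  [6] [-3,2]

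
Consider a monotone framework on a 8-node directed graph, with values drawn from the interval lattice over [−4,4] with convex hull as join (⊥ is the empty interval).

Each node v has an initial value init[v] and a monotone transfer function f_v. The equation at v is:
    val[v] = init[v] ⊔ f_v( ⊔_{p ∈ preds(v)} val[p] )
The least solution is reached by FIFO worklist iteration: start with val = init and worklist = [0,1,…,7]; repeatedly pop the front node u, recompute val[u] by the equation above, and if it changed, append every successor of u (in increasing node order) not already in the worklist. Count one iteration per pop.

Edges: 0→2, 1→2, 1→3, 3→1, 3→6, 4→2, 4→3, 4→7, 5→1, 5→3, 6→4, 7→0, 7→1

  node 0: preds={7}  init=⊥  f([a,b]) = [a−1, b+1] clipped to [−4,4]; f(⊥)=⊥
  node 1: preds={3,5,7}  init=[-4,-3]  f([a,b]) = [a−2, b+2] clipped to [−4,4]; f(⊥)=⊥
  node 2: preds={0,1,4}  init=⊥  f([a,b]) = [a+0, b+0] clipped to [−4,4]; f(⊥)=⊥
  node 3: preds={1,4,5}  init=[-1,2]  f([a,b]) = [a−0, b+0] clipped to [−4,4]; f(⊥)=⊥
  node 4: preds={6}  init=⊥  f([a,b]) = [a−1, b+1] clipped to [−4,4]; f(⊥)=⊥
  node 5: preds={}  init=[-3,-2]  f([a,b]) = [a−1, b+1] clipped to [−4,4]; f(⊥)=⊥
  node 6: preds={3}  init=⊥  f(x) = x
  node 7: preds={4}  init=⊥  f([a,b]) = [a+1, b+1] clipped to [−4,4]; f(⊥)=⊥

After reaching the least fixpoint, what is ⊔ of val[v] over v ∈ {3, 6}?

Trace (16 dequeues):
  [1] u=0 | in ⊥ | out ⊥ | ==
  [2] u=1 | in [-3,2] | out [-4,4] | prev [-4,-3] | push {}
  [3] u=2 | in [-4,4] | out [-4,4] | prev ⊥ | push {}
  [4] u=3 | in [-4,4] | out [-4,4] | prev [-1,2] | push {1}
  [5] u=4 | in ⊥ | out ⊥ | ==
  [6] u=5 | in ⊥ | out [-3,-2] | ==
  [7] u=6 | in [-4,4] | out [-4,4] | prev ⊥ | push {4}
  [8] u=7 | in ⊥ | out ⊥ | ==
  [9] u=1 | in [-4,4] | out [-4,4] | ==
  [10] u=4 | in [-4,4] | out [-4,4] | prev ⊥ | push {2,3,7}
  [11] u=2 | in [-4,4] | out [-4,4] | ==
  [12] u=3 | in [-4,4] | out [-4,4] | ==
  [13] u=7 | in [-4,4] | out [-3,4] | prev ⊥ | push {0,1}
  [14] u=0 | in [-3,4] | out [-4,4] | prev ⊥ | push {2}
  [15] u=1 | in [-4,4] | out [-4,4] | ==
  [16] u=2 | in [-4,4] | out [-4,4] | ==

Converged values:
  [0] [-4,4]
  [1] [-4,4]
  [2] [-4,4]
  [3] [-4,4]
  [4] [-4,4]
  [5] [-3,-2]
  [6] [-4,4]
  [7] [-3,4]

[-4,4]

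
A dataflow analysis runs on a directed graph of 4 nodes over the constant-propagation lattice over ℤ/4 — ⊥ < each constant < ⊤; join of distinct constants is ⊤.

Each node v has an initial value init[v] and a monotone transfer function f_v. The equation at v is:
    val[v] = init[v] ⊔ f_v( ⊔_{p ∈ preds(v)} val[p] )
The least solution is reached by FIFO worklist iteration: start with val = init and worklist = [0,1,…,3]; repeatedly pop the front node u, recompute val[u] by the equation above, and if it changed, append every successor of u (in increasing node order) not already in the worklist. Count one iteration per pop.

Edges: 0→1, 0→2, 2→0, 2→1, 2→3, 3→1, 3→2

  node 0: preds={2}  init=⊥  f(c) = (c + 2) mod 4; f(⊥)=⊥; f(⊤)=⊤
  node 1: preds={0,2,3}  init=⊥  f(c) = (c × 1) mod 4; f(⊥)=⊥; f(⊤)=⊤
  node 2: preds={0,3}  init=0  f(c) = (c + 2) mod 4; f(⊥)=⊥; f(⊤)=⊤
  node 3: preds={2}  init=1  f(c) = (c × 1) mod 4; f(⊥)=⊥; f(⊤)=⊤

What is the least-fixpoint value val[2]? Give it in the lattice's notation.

Trace (7 dequeues):
  [1] u=0 | in 0 | out 2 | prev ⊥ | push {}
  [2] u=1 | in ⊤ | out ⊤ | prev ⊥ | push {}
  [3] u=2 | in ⊤ | out ⊤ | prev 0 | push {0,1}
  [4] u=3 | in ⊤ | out ⊤ | prev 1 | push {2}
  [5] u=0 | in ⊤ | out ⊤ | prev 2 | push {}
  [6] u=1 | in ⊤ | out ⊤ | ==
  [7] u=2 | in ⊤ | out ⊤ | ==

Converged values:
  [0] ⊤
  [1] ⊤
  [2] ⊤
  [3] ⊤

⊤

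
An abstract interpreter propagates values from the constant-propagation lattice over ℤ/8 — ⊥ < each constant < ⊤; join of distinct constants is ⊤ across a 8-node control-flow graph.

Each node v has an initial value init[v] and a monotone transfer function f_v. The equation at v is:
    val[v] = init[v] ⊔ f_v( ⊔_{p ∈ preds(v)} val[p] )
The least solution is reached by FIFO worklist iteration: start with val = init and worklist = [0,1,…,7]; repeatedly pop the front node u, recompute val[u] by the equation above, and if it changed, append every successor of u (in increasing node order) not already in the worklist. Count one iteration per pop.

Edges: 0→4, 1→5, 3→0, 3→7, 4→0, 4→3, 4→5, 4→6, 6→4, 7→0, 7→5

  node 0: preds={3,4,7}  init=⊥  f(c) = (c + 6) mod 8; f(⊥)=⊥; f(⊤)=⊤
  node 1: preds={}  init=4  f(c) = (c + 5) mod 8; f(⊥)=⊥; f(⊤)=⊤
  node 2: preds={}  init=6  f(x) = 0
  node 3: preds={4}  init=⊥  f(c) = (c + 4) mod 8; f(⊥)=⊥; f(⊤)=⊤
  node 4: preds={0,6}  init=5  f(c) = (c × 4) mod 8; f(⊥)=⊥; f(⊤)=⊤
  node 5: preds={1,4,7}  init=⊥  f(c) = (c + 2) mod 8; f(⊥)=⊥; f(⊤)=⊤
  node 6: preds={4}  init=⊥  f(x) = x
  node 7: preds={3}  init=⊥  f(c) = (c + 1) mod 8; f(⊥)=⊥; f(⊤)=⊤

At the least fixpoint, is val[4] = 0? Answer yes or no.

no

Trace (16 dequeues):
  [1] u=0 | in 5 | out 3 | prev ⊥ | push {}
  [2] u=1 | in ⊥ | out 4 | ==
  [3] u=2 | in ⊥ | out ⊤ | prev 6 | push {}
  [4] u=3 | in 5 | out 1 | prev ⊥ | push {0}
  [5] u=4 | in 3 | out ⊤ | prev 5 | push {3}
  [6] u=5 | in ⊤ | out ⊤ | prev ⊥ | push {}
  [7] u=6 | in ⊤ | out ⊤ | prev ⊥ | push {4}
  [8] u=7 | in 1 | out 2 | prev ⊥ | push {5}
  [9] u=0 | in ⊤ | out ⊤ | prev 3 | push {}
  [10] u=3 | in ⊤ | out ⊤ | prev 1 | push {0,7}
  [11] u=4 | in ⊤ | out ⊤ | ==
  [12] u=5 | in ⊤ | out ⊤ | ==
  [13] u=0 | in ⊤ | out ⊤ | ==
  [14] u=7 | in ⊤ | out ⊤ | prev 2 | push {0,5}
  [15] u=0 | in ⊤ | out ⊤ | ==
  [16] u=5 | in ⊤ | out ⊤ | ==

Converged values:
  [0] ⊤
  [1] 4
  [2] ⊤
  [3] ⊤
  [4] ⊤
  [5] ⊤
  [6] ⊤
  [7] ⊤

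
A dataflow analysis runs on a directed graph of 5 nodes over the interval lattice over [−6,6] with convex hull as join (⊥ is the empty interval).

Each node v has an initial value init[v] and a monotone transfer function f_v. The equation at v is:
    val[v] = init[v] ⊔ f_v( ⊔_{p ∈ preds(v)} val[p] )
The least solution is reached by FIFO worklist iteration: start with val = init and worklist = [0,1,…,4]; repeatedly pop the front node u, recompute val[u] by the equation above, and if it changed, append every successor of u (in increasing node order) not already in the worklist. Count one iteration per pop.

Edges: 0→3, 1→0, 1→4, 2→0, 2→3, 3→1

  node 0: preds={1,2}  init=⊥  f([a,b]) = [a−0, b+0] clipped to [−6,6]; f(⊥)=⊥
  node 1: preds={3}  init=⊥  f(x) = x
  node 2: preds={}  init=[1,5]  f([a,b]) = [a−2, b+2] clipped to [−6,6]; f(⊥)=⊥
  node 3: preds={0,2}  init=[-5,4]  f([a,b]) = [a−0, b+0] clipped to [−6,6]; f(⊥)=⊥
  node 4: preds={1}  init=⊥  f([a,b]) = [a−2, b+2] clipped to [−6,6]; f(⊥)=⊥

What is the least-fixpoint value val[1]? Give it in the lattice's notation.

Trace (10 dequeues):
  [1] u=0 | in [1,5] | out [1,5] | prev ⊥ | push {}
  [2] u=1 | in [-5,4] | out [-5,4] | prev ⊥ | push {0}
  [3] u=2 | in ⊥ | out [1,5] | ==
  [4] u=3 | in [1,5] | out [-5,5] | prev [-5,4] | push {1}
  [5] u=4 | in [-5,4] | out [-6,6] | prev ⊥ | push {}
  [6] u=0 | in [-5,5] | out [-5,5] | prev [1,5] | push {3}
  [7] u=1 | in [-5,5] | out [-5,5] | prev [-5,4] | push {0,4}
  [8] u=3 | in [-5,5] | out [-5,5] | ==
  [9] u=0 | in [-5,5] | out [-5,5] | ==
  [10] u=4 | in [-5,5] | out [-6,6] | ==

Converged values:
  [0] [-5,5]
  [1] [-5,5]
  [2] [1,5]
  [3] [-5,5]
  [4] [-6,6]

[-5,5]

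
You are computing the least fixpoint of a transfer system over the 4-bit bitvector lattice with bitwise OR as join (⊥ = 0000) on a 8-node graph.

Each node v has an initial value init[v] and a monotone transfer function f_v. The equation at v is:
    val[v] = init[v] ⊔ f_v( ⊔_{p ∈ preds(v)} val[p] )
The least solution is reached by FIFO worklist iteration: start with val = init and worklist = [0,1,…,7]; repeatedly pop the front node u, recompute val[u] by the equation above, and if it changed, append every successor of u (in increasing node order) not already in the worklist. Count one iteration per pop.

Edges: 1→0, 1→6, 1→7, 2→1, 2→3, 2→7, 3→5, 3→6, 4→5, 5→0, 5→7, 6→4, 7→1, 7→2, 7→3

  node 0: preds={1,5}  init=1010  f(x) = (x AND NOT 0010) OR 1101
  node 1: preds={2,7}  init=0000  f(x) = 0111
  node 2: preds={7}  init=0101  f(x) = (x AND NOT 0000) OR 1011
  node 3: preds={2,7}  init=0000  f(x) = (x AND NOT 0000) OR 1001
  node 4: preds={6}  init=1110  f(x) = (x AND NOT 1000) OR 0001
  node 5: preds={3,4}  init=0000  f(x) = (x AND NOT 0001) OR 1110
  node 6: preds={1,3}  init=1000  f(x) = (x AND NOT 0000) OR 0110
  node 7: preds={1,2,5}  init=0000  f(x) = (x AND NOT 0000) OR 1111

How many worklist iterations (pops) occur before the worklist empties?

13

Worklist (13 pops):
  #1 pop 0: in=0000 → 1111 (was 1010); enqueue []
  #2 pop 1: in=0101 → 0111 (was 0000); enqueue [0]
  #3 pop 2: in=0000 → 1111 (was 0101); enqueue [1]
  #4 pop 3: in=1111 → 1111 (was 0000); enqueue []
  #5 pop 4: in=1000 → 1111 (was 1110); enqueue []
  #6 pop 5: in=1111 → 1110 (was 0000); enqueue []
  #7 pop 6: in=1111 → 1111 (was 1000); enqueue [4]
  #8 pop 7: in=1111 → 1111 (was 0000); enqueue [2,3]
  #9 pop 0: in=1111 → 1111 (no change)
  #10 pop 1: in=1111 → 0111 (no change)
  #11 pop 4: in=1111 → 1111 (no change)
  #12 pop 2: in=1111 → 1111 (no change)
  #13 pop 3: in=1111 → 1111 (no change)

Fixpoint:
  val[0] = 1111
  val[1] = 0111
  val[2] = 1111
  val[3] = 1111
  val[4] = 1111
  val[5] = 1110
  val[6] = 1111
  val[7] = 1111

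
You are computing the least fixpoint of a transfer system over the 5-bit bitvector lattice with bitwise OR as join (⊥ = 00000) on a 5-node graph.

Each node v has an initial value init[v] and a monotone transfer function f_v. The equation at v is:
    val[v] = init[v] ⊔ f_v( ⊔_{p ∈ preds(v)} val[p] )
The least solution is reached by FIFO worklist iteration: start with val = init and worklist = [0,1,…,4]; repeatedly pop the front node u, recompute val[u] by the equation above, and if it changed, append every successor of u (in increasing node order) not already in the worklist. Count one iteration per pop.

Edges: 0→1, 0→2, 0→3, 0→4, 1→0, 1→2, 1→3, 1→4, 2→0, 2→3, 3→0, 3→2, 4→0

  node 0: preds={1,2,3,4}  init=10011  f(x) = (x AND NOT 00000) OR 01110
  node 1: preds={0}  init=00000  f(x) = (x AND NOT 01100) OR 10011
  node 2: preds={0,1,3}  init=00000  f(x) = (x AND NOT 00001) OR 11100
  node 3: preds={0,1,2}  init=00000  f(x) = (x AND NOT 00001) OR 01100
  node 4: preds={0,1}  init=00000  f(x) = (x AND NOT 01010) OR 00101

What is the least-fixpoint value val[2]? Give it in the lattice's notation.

Worklist (7 pops):
  #1 pop 0: in=00000 → 11111 (was 10011); enqueue []
  #2 pop 1: in=11111 → 10011 (was 00000); enqueue [0]
  #3 pop 2: in=11111 → 11110 (was 00000); enqueue []
  #4 pop 3: in=11111 → 11110 (was 00000); enqueue [2]
  #5 pop 4: in=11111 → 10101 (was 00000); enqueue []
  #6 pop 0: in=11111 → 11111 (no change)
  #7 pop 2: in=11111 → 11110 (no change)

Fixpoint:
  val[0] = 11111
  val[1] = 10011
  val[2] = 11110
  val[3] = 11110
  val[4] = 10101

11110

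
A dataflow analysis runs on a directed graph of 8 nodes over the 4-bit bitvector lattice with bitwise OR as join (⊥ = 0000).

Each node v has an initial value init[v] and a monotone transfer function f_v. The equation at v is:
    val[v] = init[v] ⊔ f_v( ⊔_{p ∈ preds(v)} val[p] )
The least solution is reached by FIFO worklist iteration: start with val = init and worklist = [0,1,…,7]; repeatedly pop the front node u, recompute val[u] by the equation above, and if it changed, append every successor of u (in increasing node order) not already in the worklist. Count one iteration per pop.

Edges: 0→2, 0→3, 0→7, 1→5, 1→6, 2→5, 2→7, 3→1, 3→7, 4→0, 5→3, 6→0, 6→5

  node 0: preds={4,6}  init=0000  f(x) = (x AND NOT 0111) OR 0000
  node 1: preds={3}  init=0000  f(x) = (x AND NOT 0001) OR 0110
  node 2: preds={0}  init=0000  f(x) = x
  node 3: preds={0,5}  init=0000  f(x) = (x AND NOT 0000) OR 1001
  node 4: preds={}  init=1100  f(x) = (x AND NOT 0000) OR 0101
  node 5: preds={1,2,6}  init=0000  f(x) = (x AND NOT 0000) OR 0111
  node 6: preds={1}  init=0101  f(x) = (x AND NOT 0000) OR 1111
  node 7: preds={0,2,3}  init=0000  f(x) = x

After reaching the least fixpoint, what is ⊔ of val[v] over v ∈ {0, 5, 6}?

Worklist (15 pops):
  #1 pop 0: in=1101 → 1000 (was 0000); enqueue []
  #2 pop 1: in=0000 → 0110 (was 0000); enqueue []
  #3 pop 2: in=1000 → 1000 (was 0000); enqueue []
  #4 pop 3: in=1000 → 1001 (was 0000); enqueue [1]
  #5 pop 4: in=0000 → 1101 (was 1100); enqueue [0]
  #6 pop 5: in=1111 → 1111 (was 0000); enqueue [3]
  #7 pop 6: in=0110 → 1111 (was 0101); enqueue [5]
  #8 pop 7: in=1001 → 1001 (was 0000); enqueue []
  #9 pop 1: in=1001 → 1110 (was 0110); enqueue [6]
  #10 pop 0: in=1111 → 1000 (no change)
  #11 pop 3: in=1111 → 1111 (was 1001); enqueue [1,7]
  #12 pop 5: in=1111 → 1111 (no change)
  #13 pop 6: in=1110 → 1111 (no change)
  #14 pop 1: in=1111 → 1110 (no change)
  #15 pop 7: in=1111 → 1111 (was 1001); enqueue []

Fixpoint:
  val[0] = 1000
  val[1] = 1110
  val[2] = 1000
  val[3] = 1111
  val[4] = 1101
  val[5] = 1111
  val[6] = 1111
  val[7] = 1111

1111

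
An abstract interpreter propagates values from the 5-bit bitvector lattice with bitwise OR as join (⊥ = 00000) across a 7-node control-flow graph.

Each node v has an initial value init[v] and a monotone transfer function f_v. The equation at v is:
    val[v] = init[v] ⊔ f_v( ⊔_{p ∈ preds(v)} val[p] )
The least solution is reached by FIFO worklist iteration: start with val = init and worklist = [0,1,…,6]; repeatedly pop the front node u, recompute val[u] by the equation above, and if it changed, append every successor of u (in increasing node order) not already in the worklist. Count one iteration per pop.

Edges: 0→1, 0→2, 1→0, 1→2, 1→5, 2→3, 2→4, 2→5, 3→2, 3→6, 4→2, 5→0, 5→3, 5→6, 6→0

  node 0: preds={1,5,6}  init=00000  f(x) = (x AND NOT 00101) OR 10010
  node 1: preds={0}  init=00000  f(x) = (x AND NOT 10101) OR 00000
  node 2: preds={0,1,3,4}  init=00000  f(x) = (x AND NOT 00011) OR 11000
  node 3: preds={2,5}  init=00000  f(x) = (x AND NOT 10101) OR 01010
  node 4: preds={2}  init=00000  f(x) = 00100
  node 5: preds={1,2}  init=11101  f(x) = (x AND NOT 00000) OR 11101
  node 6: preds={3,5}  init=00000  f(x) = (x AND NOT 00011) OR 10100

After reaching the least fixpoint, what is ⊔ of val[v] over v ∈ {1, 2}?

11110

Worklist (12 pops):
  #1 pop 0: in=11101 → 11010 (was 00000); enqueue []
  #2 pop 1: in=11010 → 01010 (was 00000); enqueue [0]
  #3 pop 2: in=11010 → 11000 (was 00000); enqueue []
  #4 pop 3: in=11101 → 01010 (was 00000); enqueue [2]
  #5 pop 4: in=11000 → 00100 (was 00000); enqueue []
  #6 pop 5: in=11010 → 11111 (was 11101); enqueue [3]
  #7 pop 6: in=11111 → 11100 (was 00000); enqueue []
  #8 pop 0: in=11111 → 11010 (no change)
  #9 pop 2: in=11110 → 11100 (was 11000); enqueue [4,5]
  #10 pop 3: in=11111 → 01010 (no change)
  #11 pop 4: in=11100 → 00100 (no change)
  #12 pop 5: in=11110 → 11111 (no change)

Fixpoint:
  val[0] = 11010
  val[1] = 01010
  val[2] = 11100
  val[3] = 01010
  val[4] = 00100
  val[5] = 11111
  val[6] = 11100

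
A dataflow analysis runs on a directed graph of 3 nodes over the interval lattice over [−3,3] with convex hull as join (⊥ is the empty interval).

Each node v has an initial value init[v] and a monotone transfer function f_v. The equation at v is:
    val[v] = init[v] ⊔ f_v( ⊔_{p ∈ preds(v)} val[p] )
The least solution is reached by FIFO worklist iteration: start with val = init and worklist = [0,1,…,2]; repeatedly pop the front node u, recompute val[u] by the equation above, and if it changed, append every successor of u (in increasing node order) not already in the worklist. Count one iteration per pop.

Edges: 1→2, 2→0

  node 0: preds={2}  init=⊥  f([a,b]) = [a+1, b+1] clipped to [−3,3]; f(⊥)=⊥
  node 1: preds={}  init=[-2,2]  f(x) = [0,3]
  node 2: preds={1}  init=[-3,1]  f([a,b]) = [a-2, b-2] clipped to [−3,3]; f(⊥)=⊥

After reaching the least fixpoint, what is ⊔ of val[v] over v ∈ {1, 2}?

[-3,3]

Trace (3 dequeues):
  [1] u=0 | in [-3,1] | out [-2,2] | prev ⊥ | push {}
  [2] u=1 | in ⊥ | out [-2,3] | prev [-2,2] | push {}
  [3] u=2 | in [-2,3] | out [-3,1] | ==

Converged values:
  [0] [-2,2]
  [1] [-2,3]
  [2] [-3,1]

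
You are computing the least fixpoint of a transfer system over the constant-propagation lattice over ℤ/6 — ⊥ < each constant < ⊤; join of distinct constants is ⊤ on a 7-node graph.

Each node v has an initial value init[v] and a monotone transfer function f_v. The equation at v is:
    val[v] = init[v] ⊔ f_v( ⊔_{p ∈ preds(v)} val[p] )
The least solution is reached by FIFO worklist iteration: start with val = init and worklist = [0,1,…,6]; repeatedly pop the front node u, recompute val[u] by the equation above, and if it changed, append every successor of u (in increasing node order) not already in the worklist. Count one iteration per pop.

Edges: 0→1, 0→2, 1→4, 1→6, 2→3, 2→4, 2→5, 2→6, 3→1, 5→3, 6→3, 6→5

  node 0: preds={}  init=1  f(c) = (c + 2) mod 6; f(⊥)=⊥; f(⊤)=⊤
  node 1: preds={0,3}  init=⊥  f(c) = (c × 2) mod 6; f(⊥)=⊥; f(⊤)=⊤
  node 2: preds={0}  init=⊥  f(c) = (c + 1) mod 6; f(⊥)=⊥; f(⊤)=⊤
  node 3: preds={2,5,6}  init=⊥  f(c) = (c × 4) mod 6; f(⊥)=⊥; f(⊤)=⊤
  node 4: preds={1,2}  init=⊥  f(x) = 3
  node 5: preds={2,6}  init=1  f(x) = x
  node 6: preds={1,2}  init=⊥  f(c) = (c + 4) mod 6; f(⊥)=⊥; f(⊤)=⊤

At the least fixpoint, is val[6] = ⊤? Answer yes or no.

Iteration log — 14 steps:
  step 1. node 0  ⊔preds=⊥  new=1  stable
  step 2. node 1  ⊔preds=1  new=2  old=⊥  +wl: 
  step 3. node 2  ⊔preds=1  new=2  old=⊥  +wl: 
  step 4. node 3  ⊔preds=⊤  new=⊤  old=⊥  +wl: 1
  step 5. node 4  ⊔preds=2  new=3  old=⊥  +wl: 
  step 6. node 5  ⊔preds=2  new=⊤  old=1  +wl: 3
  step 7. node 6  ⊔preds=2  new=0  old=⊥  +wl: 5
  step 8. node 1  ⊔preds=⊤  new=⊤  old=2  +wl: 4,6
  step 9. node 3  ⊔preds=⊤  new=⊤  stable
  step 10. node 5  ⊔preds=⊤  new=⊤  stable
  step 11. node 4  ⊔preds=⊤  new=3  stable
  step 12. node 6  ⊔preds=⊤  new=⊤  old=0  +wl: 3,5
  step 13. node 3  ⊔preds=⊤  new=⊤  stable
  step 14. node 5  ⊔preds=⊤  new=⊤  stable

Least fixpoint reached:
  node 0: 1
  node 1: ⊤
  node 2: 2
  node 3: ⊤
  node 4: 3
  node 5: ⊤
  node 6: ⊤

yes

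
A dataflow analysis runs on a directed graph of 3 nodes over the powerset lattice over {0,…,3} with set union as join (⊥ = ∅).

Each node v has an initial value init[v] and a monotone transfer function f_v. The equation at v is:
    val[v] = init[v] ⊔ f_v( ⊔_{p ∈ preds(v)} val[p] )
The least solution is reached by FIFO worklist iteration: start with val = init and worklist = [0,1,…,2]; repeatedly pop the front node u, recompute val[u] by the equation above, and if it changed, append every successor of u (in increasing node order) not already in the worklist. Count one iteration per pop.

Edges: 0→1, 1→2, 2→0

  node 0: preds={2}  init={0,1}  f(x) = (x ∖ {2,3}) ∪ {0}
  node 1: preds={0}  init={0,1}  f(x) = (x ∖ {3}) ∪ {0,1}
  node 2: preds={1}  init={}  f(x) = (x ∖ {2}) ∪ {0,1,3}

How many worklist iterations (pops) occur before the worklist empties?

Iteration log — 4 steps:
  step 1. node 0  ⊔preds={}  new={0,1}  stable
  step 2. node 1  ⊔preds={0,1}  new={0,1}  stable
  step 3. node 2  ⊔preds={0,1}  new={0,1,3}  old={}  +wl: 0
  step 4. node 0  ⊔preds={0,1,3}  new={0,1}  stable

Least fixpoint reached:
  node 0: {0,1}
  node 1: {0,1}
  node 2: {0,1,3}

4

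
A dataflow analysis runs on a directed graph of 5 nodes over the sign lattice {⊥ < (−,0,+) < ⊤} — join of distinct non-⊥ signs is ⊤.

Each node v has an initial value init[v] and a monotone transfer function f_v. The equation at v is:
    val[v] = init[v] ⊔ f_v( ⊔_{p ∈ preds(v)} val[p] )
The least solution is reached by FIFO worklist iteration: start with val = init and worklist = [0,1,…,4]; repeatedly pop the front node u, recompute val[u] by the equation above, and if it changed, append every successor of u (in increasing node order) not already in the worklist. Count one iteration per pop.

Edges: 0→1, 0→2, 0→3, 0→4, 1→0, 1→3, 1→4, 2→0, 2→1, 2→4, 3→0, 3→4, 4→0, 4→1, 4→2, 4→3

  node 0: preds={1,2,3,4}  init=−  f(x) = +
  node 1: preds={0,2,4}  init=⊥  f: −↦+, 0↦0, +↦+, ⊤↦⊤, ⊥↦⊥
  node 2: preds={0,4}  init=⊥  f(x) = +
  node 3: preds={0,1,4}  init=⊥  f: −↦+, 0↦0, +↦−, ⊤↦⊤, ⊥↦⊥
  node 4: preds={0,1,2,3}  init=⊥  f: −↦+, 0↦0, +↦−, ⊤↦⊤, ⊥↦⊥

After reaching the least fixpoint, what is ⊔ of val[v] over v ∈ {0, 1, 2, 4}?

⊤

Worklist (9 pops):
  #1 pop 0: in=⊥ → ⊤ (was −); enqueue []
  #2 pop 1: in=⊤ → ⊤ (was ⊥); enqueue [0]
  #3 pop 2: in=⊤ → + (was ⊥); enqueue [1]
  #4 pop 3: in=⊤ → ⊤ (was ⊥); enqueue []
  #5 pop 4: in=⊤ → ⊤ (was ⊥); enqueue [2,3]
  #6 pop 0: in=⊤ → ⊤ (no change)
  #7 pop 1: in=⊤ → ⊤ (no change)
  #8 pop 2: in=⊤ → + (no change)
  #9 pop 3: in=⊤ → ⊤ (no change)

Fixpoint:
  val[0] = ⊤
  val[1] = ⊤
  val[2] = +
  val[3] = ⊤
  val[4] = ⊤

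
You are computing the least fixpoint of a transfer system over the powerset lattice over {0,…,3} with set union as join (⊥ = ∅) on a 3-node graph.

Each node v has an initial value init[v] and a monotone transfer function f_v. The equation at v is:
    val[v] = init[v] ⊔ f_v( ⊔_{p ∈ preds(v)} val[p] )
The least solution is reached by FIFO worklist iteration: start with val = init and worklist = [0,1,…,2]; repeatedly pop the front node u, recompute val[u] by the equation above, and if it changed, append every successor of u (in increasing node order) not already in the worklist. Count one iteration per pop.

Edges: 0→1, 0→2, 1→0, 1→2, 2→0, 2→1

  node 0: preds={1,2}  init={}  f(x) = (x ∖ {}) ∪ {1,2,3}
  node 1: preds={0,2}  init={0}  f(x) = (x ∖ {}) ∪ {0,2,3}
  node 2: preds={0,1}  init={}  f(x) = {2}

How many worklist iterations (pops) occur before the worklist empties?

5

Trace (5 dequeues):
  [1] u=0 | in {0} | out {0,1,2,3} | prev {} | push {}
  [2] u=1 | in {0,1,2,3} | out {0,1,2,3} | prev {0} | push {0}
  [3] u=2 | in {0,1,2,3} | out {2} | prev {} | push {1}
  [4] u=0 | in {0,1,2,3} | out {0,1,2,3} | ==
  [5] u=1 | in {0,1,2,3} | out {0,1,2,3} | ==

Converged values:
  [0] {0,1,2,3}
  [1] {0,1,2,3}
  [2] {2}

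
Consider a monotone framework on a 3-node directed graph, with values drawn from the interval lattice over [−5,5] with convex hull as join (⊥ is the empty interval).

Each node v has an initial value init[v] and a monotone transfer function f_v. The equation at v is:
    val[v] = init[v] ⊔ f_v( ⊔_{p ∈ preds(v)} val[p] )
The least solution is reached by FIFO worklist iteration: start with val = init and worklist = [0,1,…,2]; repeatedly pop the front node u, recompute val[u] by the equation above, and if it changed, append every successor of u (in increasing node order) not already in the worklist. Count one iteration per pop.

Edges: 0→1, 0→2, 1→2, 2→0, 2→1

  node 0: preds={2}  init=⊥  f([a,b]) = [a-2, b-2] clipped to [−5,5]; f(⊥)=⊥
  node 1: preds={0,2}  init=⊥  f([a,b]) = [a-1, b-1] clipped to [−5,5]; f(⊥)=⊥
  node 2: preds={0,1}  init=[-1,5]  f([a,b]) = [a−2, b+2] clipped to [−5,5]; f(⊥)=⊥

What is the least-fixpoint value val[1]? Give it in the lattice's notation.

Trace (6 dequeues):
  [1] u=0 | in [-1,5] | out [-3,3] | prev ⊥ | push {}
  [2] u=1 | in [-3,5] | out [-4,4] | prev ⊥ | push {}
  [3] u=2 | in [-4,4] | out [-5,5] | prev [-1,5] | push {0,1}
  [4] u=0 | in [-5,5] | out [-5,3] | prev [-3,3] | push {2}
  [5] u=1 | in [-5,5] | out [-5,4] | prev [-4,4] | push {}
  [6] u=2 | in [-5,4] | out [-5,5] | ==

Converged values:
  [0] [-5,3]
  [1] [-5,4]
  [2] [-5,5]

[-5,4]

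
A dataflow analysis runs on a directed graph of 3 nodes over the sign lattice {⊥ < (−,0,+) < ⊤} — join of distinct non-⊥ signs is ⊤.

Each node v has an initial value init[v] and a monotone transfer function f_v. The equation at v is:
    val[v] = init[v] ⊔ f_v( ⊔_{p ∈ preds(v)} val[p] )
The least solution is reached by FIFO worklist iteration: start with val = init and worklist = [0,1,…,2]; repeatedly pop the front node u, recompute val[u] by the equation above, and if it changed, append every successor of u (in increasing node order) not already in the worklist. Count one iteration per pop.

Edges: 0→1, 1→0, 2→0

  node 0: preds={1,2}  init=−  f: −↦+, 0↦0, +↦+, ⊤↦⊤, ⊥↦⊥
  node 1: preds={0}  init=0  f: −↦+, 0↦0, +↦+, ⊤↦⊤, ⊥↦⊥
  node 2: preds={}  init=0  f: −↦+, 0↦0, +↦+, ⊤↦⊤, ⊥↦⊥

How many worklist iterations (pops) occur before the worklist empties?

Worklist (4 pops):
  #1 pop 0: in=0 → ⊤ (was −); enqueue []
  #2 pop 1: in=⊤ → ⊤ (was 0); enqueue [0]
  #3 pop 2: in=⊥ → 0 (no change)
  #4 pop 0: in=⊤ → ⊤ (no change)

Fixpoint:
  val[0] = ⊤
  val[1] = ⊤
  val[2] = 0

4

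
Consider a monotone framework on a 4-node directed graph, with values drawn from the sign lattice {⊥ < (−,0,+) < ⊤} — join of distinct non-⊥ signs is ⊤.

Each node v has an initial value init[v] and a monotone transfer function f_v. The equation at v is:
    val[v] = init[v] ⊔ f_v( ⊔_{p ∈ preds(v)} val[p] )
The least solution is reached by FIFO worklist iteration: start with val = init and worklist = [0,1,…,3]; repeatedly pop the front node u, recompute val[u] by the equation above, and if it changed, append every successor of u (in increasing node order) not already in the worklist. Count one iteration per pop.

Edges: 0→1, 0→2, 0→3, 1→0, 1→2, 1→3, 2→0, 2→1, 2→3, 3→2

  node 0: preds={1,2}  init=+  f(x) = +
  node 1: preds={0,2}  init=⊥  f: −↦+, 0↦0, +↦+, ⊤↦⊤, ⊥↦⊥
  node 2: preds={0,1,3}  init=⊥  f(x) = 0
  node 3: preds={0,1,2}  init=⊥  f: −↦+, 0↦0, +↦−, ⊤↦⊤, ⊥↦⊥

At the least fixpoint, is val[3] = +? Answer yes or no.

no

Trace (9 dequeues):
  [1] u=0 | in ⊥ | out + | ==
  [2] u=1 | in + | out + | prev ⊥ | push {0}
  [3] u=2 | in + | out 0 | prev ⊥ | push {1}
  [4] u=3 | in ⊤ | out ⊤ | prev ⊥ | push {2}
  [5] u=0 | in ⊤ | out + | ==
  [6] u=1 | in ⊤ | out ⊤ | prev + | push {0,3}
  [7] u=2 | in ⊤ | out 0 | ==
  [8] u=0 | in ⊤ | out + | ==
  [9] u=3 | in ⊤ | out ⊤ | ==

Converged values:
  [0] +
  [1] ⊤
  [2] 0
  [3] ⊤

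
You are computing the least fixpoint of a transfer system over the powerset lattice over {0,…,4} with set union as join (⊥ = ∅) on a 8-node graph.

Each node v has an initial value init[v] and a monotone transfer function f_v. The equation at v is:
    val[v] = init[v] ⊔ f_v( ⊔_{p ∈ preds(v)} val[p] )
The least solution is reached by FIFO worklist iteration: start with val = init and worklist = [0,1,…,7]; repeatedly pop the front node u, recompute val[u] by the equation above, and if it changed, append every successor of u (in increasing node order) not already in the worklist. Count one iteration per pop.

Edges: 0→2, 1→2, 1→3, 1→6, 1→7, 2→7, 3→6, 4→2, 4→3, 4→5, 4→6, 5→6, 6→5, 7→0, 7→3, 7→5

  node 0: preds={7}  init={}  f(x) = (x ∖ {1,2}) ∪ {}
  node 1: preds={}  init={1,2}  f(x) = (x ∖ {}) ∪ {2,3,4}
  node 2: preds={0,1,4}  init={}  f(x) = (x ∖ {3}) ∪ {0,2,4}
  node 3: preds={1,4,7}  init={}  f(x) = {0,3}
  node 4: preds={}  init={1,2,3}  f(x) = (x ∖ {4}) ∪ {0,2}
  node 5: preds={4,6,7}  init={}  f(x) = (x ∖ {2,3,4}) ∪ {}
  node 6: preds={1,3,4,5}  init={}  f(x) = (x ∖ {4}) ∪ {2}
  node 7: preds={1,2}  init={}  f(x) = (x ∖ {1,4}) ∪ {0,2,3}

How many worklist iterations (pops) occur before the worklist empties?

13

Trace (13 dequeues):
  [1] u=0 | in {} | out {} | ==
  [2] u=1 | in {} | out {1,2,3,4} | prev {1,2} | push {}
  [3] u=2 | in {1,2,3,4} | out {0,1,2,4} | prev {} | push {}
  [4] u=3 | in {1,2,3,4} | out {0,3} | prev {} | push {}
  [5] u=4 | in {} | out {0,1,2,3} | prev {1,2,3} | push {2,3}
  [6] u=5 | in {0,1,2,3} | out {0,1} | prev {} | push {}
  [7] u=6 | in {0,1,2,3,4} | out {0,1,2,3} | prev {} | push {5}
  [8] u=7 | in {0,1,2,3,4} | out {0,2,3} | prev {} | push {0}
  [9] u=2 | in {0,1,2,3,4} | out {0,1,2,4} | ==
  [10] u=3 | in {0,1,2,3,4} | out {0,3} | ==
  [11] u=5 | in {0,1,2,3} | out {0,1} | ==
  [12] u=0 | in {0,2,3} | out {0,3} | prev {} | push {2}
  [13] u=2 | in {0,1,2,3,4} | out {0,1,2,4} | ==

Converged values:
  [0] {0,3}
  [1] {1,2,3,4}
  [2] {0,1,2,4}
  [3] {0,3}
  [4] {0,1,2,3}
  [5] {0,1}
  [6] {0,1,2,3}
  [7] {0,2,3}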